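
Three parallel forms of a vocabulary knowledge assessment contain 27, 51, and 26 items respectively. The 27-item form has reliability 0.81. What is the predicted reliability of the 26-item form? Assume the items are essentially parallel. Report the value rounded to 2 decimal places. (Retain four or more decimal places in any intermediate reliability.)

0.80

Only the ratio of lengths matters: n = 26/27 = 0.9630
r_{26} = n·r / (1 + (n − 1)·r) = 0.7800 / 0.9700 ≈ 0.8041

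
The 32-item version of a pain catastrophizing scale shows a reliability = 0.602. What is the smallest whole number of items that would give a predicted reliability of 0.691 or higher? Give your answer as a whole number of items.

n = 0.691 × (1 − 0.602) / [ 0.602 × (1 − 0.691) ]
  = 0.275018 / 0.186018 = 1.4784
So the test needs 1.4784 × 32 ≈ 47.31 items; rounding up, 48.

48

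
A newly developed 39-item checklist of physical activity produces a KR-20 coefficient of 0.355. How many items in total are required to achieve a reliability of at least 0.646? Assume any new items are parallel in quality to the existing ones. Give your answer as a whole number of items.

130

n = 0.646(1 − 0.355) / [0.355(1 − 0.646)]
n = 0.416670 / 0.125670 ≈ 3.3156
So the test needs 3.3156 × 39 ≈ 129.31 items; rounding up, 130.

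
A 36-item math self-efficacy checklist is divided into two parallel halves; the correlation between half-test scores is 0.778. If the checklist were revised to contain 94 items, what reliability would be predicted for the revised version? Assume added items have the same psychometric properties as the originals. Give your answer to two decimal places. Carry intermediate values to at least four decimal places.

Full-test reliability from the split-half r: r_full = 2(0.778)/(1 + 0.778) = 0.8751
Then adjust to 94 items: n = 94/36 = 2.6111
r_new = n·r_full / (1 + (n − 1)·r_full) = 2.2850 / 2.4099 ≈ 0.9482

0.95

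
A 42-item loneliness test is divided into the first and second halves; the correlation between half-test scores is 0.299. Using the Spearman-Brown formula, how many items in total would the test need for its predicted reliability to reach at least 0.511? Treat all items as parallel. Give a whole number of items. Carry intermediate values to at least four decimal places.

r_full = 2(0.299)/(1 + 0.299) = 0.4604
Solve Spearman-Brown for n: n = 0.511(1 − 0.4604) / [0.4604(1 − 0.511)] = 1.2248
Items = 1.2248 × 42 ≈ 51.44 → 52

52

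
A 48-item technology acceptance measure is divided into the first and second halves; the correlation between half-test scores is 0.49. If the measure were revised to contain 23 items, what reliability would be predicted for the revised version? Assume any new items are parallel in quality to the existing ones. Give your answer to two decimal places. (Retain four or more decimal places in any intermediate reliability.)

0.48

Spearman-Brown correction (n = 2): r_full = 2·0.49/(1 + 0.49) = 0.6577
Length factor from 48 to 23 items: n = 23/48 = 0.4792
r_new = n·r_full / (1 + (n − 1)·r_full) = 0.3152 / 0.6575 ≈ 0.4794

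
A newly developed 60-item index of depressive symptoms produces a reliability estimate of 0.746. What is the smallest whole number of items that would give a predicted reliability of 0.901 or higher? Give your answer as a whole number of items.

186

Spearman-Brown solved for the length factor n:
n = r_target (1 − r_old) / [ r_old (1 − r_target) ]
n = 0.901 × (1 − 0.746) / [ 0.746 × (1 − 0.901) ]
  = 0.228854 / 0.073854 = 3.0987
So the test needs 3.0987 × 60 ≈ 185.92 items; rounding up, 186.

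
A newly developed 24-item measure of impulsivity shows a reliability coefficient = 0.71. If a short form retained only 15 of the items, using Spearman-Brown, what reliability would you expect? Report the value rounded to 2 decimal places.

Length ratio n = 15/24 = 0.625
By Spearman-Brown, r_new = n r / (1 + (n − 1) r).
r_new = 0.625·0.71 / [1 + (0.625 − 1)·0.71]
     = 0.4437 / 0.7338 = 0.6047

0.60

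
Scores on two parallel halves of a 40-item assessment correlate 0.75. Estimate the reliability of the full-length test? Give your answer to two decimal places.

Apply the Spearman-Brown correction with n = 2:
r_full = 2(0.75) / (1 + 0.75)
       = 1.5000 / 1.7500 = 0.8571

0.86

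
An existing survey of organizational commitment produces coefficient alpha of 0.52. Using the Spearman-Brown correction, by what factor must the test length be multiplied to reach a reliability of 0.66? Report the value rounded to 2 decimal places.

Invert Spearman-Brown to solve for n:
n = r_target (1 − r_old) / [ r_old (1 − r_target) ]
n = [0.66 × 0.48] / [0.52 × 0.34]
  = 0.3168 / 0.1768 = 1.7919

1.79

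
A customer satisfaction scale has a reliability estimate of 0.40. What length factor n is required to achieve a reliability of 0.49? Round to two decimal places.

1.44

Rearranging the Spearman-Brown formula for n,
n = r_target (1 − r_old) / [ r_old (1 − r_target) ]
n = 0.49 × (1 − 0.40) / [ 0.40 × (1 − 0.49) ]
  = 0.2940 / 0.2040 = 1.4412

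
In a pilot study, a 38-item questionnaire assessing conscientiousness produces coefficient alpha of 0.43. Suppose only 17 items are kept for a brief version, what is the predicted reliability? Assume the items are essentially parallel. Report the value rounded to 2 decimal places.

n = 17/38 = 0.4474
Apply the Spearman-Brown prophecy formula, r' = nr / [1 + (n − 1)r]:
r_new = (0.4474 × 0.43) / (1 + (0.4474 − 1) × 0.43)
     = 0.1924 / 0.7624 = 0.2524

0.25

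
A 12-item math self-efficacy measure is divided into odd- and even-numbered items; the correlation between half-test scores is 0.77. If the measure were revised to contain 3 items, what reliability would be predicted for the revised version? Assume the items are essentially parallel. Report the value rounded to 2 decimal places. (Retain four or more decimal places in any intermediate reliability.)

First correct the split-half correlation to full-test reliability: r_full = 2 × 0.77 / (1 + 0.77) ≈ 0.8701
Then adjust to 3 items: n = 3/12 = 0.2500
r_new = n·r_full / (1 + (n − 1)·r_full) = 0.2175 / 0.3474 ≈ 0.6261

0.63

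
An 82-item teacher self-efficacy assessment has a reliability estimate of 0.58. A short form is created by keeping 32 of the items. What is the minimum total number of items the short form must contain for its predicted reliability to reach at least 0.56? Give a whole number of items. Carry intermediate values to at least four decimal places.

First, r for the 32-item form: n = 32/82 = 0.3902, so r_32 = 0.3902·0.58/(1 + (0.3902 − 1)·0.58) = 0.3502
Then solve for n' with r_old = 0.3502, r_target = 0.56: n' = 0.56(1 − 0.3502)/[0.3502(1 − 0.56)] = 2.3616
Total items = 2.3616 × 32 = 75.57, rounded up to 76.

76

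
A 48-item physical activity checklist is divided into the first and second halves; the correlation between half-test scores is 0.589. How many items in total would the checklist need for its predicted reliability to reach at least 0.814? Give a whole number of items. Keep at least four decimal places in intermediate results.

Corrected full-test reliability: r_full = 2 × 0.589 / (1 + 0.589) ≈ 0.7413
n = r_tgt(1 − r_full) / [r_full(1 − r_tgt)] = 0.814 × 0.2587 / (0.7413 × 0.186) ≈ 1.5273
Required items = 1.5273 × 48 = 73.31, so 74 items.

74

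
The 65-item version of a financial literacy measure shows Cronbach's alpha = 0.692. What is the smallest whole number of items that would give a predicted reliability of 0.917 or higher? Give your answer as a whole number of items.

Invert Spearman-Brown to solve for n:
n = r_target (1 − r_old) / [ r_old (1 − r_target) ]
n = [0.917 × 0.308] / [0.692 × 0.083]
n = 0.282436 / 0.057436 ≈ 4.9174
Items needed = n × 65 = 4.9174 × 65 ≈ 319.63 → round up to 320

320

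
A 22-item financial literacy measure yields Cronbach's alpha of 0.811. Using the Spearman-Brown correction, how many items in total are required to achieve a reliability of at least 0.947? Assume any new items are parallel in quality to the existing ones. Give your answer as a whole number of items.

92

n = [0.947 × 0.189] / [0.811 × 0.053]
n = 0.178983 / 0.042983 ≈ 4.1640
Items needed = n × 22 = 4.1640 × 22 ≈ 91.61 → round up to 92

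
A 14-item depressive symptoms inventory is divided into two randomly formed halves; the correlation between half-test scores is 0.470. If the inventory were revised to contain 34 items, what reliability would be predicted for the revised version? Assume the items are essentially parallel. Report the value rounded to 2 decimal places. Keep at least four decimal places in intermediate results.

0.81

Spearman-Brown correction (n = 2): r_full = 2·0.470/(1 + 0.470) = 0.6395
Length factor from 14 to 34 items: n = 34/14 = 2.4286
r_new = n·r_full / (1 + (n − 1)·r_full) = 1.5531 / 1.9136 ≈ 0.8116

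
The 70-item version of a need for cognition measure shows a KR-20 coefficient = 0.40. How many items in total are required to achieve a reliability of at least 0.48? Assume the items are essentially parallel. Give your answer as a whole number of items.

n = 0.48 × (1 − 0.40) / [ 0.40 × (1 − 0.48) ]
  = 0.2880 / 0.2080 = 1.3846
Items needed = n × 70 = 1.3846 × 70 ≈ 96.92 → round up to 97

97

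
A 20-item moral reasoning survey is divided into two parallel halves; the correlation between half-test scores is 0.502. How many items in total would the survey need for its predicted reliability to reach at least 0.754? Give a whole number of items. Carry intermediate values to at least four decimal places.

31

r_full = 2(0.502)/(1 + 0.502) = 0.6684
Solve Spearman-Brown for n: n = 0.754(1 − 0.6684) / [0.6684(1 − 0.754)] = 1.5206
Items = 1.5206 × 20 ≈ 30.41 → 31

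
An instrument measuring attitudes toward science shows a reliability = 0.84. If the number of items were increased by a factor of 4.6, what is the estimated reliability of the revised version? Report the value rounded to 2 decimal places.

0.96

r_new = (4.6 × 0.84) / (1 + (4.6 − 1) × 0.84)
     = 3.8640 / 4.0240 = 0.9602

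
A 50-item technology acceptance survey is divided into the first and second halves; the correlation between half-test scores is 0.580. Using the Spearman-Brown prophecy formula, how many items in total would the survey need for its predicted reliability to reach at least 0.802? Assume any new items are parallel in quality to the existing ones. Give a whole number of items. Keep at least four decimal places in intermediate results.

74

r_full = 2(0.580)/(1 + 0.580) = 0.7342
Solve Spearman-Brown for n: n = 0.802(1 − 0.7342) / [0.7342(1 − 0.802)] = 1.4664
Required items = 1.4664 × 50 = 73.32, so 74 items.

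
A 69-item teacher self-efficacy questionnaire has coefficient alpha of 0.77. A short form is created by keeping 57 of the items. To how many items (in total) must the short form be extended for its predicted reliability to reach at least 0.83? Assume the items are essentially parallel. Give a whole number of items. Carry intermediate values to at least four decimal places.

101

Short-form reliability: n = 57/69 = 0.8261; r_57 = n·r/(1+(n−1)r) ≈ 0.7344
Then solve for n' with r_old = 0.7344, r_target = 0.83: n' = 0.83(1 − 0.7344)/[0.7344(1 − 0.83)] = 1.7657
Items = 1.7657 × 57 ≈ 100.64 → 101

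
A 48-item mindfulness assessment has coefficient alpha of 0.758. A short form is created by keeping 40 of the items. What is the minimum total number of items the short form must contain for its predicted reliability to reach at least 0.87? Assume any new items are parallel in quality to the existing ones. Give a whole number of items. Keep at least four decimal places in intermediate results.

First, r for the 40-item form: n = 40/48 = 0.8333, so r_40 = 0.8333·0.758/(1 + (0.8333 − 1)·0.758) = 0.7230
Length factor from the short form to reach 0.87: n' = 0.87(1 − 0.7230) / [0.7230(1 − 0.87)] ≈ 2.5640
Total items = 2.5640 × 40 = 102.56, rounded up to 103.

103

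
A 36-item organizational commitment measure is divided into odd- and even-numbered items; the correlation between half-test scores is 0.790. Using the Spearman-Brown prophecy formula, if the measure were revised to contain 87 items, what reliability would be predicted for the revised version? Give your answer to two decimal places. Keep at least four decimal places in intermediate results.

Spearman-Brown correction (n = 2): r_full = 2·0.790/(1 + 0.790) = 0.8827
Length factor from 36 to 87 items: n = 87/36 = 2.4167
r_new = n·r_full / (1 + (n − 1)·r_full) = 2.1332 / 2.2505 ≈ 0.9479

0.95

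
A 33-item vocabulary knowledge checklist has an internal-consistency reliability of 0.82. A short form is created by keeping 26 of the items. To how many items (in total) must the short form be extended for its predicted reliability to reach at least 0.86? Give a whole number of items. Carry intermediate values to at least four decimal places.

Short-form reliability: n = 26/33 = 0.7879; r_26 = n·r/(1+(n−1)r) ≈ 0.7821
Length factor from the short form to reach 0.86: n' = 0.86(1 − 0.7821) / [0.7821(1 − 0.86)] ≈ 1.7115
Total items = 1.7115 × 26 = 44.50, rounded up to 45.

45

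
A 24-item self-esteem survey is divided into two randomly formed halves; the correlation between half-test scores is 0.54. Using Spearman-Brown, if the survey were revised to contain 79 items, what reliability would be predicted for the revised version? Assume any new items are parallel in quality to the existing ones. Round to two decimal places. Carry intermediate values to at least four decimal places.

Full-test reliability from the split-half r: r_full = 2(0.54)/(1 + 0.54) = 0.7013
Then adjust to 79 items: n = 79/24 = 3.2917
r_new = n·r_full / (1 + (n − 1)·r_full) = 2.3085 / 2.6072 ≈ 0.8854

0.89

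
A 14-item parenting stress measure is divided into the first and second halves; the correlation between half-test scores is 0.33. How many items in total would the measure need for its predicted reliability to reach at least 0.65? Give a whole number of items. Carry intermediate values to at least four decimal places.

r_full = 2(0.33)/(1 + 0.33) = 0.4962
n = r_tgt(1 − r_full) / [r_full(1 − r_tgt)] = 0.65 × 0.5038 / (0.4962 × 0.35) ≈ 1.8856
Required items = 1.8856 × 14 = 26.40, so 27 items.

27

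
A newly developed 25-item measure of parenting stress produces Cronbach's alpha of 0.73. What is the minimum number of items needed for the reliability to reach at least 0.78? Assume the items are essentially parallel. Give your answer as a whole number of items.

n = 0.78(1 − 0.73) / [0.73(1 − 0.78)]
n = 0.2106 / 0.1606 ≈ 1.3113
1.3113 × 25 = 32.78 → 33 items

33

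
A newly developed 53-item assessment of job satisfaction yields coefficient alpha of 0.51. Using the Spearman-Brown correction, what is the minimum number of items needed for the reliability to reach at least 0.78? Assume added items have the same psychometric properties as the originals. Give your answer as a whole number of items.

Rearranging the Spearman-Brown formula for n,
n = r*(1 − r) / [ r (1 − r*) ]
n = [0.78 × 0.49] / [0.51 × 0.22]
  = 0.3822 / 0.1122 = 3.4064
So the test needs 3.4064 × 53 ≈ 180.54 items; rounding up, 181.

181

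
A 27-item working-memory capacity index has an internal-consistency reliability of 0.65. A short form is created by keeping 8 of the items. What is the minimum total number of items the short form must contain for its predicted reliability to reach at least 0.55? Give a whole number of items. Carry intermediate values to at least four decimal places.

First, r for the 8-item form: n = 8/27 = 0.2963, so r_8 = 0.2963·0.65/(1 + (0.2963 − 1)·0.65) = 0.3550
Then solve for n' with r_old = 0.3550, r_target = 0.55: n' = 0.55(1 − 0.3550)/[0.3550(1 − 0.55)] = 2.2207
Total items = 2.2207 × 8 = 17.77, rounded up to 18.

18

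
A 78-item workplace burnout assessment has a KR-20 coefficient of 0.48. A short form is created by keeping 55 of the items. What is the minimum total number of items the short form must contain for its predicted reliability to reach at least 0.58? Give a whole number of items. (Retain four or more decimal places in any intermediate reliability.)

117

First, r for the 55-item form: n = 55/78 = 0.7051, so r_55 = 0.7051·0.48/(1 + (0.7051 − 1)·0.48) = 0.3943
Length factor from the short form to reach 0.58: n' = 0.58(1 − 0.3943) / [0.3943(1 − 0.58)] ≈ 2.1213
Total items = 2.1213 × 55 = 116.67, rounded up to 117.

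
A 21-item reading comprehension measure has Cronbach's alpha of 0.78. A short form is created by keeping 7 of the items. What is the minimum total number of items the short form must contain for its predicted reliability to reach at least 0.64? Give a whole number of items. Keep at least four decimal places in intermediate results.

11

First, r for the 7-item form: n = 7/21 = 0.3333, so r_7 = 0.3333·0.78/(1 + (0.3333 − 1)·0.78) = 0.5416
Length factor from the short form to reach 0.64: n' = 0.64(1 − 0.5416) / [0.5416(1 − 0.64)] ≈ 1.5047
Total items = 1.5047 × 7 = 10.53, rounded up to 11.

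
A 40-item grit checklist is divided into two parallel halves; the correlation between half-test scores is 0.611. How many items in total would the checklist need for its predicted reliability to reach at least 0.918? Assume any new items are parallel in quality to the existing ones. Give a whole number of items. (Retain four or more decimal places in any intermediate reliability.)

143

r_full = 2(0.611)/(1 + 0.611) = 0.7585
Solve Spearman-Brown for n: n = 0.918(1 − 0.7585) / [0.7585(1 − 0.918)] = 3.5644
Items = 3.5644 × 40 ≈ 142.58 → 143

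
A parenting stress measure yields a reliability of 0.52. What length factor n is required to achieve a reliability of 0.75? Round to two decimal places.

2.77

Rearranging the Spearman-Brown formula for n,
n = r_target (1 − r_old) / [ r_old (1 − r_target) ]
n = 0.75 × (1 − 0.52) / [ 0.52 × (1 − 0.75) ]
n = 0.3600 / 0.1300 ≈ 2.7692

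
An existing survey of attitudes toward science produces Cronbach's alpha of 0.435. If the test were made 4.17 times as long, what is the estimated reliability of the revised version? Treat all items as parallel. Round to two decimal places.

By Spearman-Brown, r_new = n r / (1 + (n − 1) r).
r_new = 4.17·0.435 / [1 + (4.17 − 1)·0.435]
r_new = 1.8139 / 2.3789 ≈ 0.7625

0.76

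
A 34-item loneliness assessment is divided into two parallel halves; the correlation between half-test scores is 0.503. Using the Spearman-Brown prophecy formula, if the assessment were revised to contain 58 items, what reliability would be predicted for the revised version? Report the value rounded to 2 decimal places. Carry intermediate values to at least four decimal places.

First correct the split-half correlation to full-test reliability: r_full = 2 × 0.503 / (1 + 0.503) ≈ 0.6693
Then adjust to 58 items: n = 58/34 = 1.7059
r_new = n·r_full / (1 + (n − 1)·r_full) = 1.1418 / 1.4725 ≈ 0.7754

0.78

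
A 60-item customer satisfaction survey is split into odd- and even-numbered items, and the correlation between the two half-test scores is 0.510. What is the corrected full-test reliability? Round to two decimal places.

r_full = 2(0.510) / (1 + 0.510)
r_full = 1.0200 / 1.5100 ≈ 0.6755

0.68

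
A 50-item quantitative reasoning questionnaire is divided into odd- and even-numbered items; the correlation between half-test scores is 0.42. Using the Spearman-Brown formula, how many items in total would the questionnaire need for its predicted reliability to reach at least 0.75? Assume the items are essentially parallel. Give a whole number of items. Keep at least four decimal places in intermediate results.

104

Corrected full-test reliability: r_full = 2 × 0.42 / (1 + 0.42) ≈ 0.5915
Solve Spearman-Brown for n: n = 0.75(1 − 0.5915) / [0.5915(1 − 0.75)] = 2.0719
Required items = 2.0719 × 50 = 103.59, so 104 items.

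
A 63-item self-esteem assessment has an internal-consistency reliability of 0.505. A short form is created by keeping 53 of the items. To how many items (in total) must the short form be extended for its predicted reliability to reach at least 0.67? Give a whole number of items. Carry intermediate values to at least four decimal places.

First, r for the 53-item form: n = 53/63 = 0.8413, so r_53 = 0.8413·0.505/(1 + (0.8413 − 1)·0.505) = 0.4619
Length factor from the short form to reach 0.67: n' = 0.67(1 − 0.4619) / [0.4619(1 − 0.67)] ≈ 2.3652
Items = 2.3652 × 53 ≈ 125.36 → 126

126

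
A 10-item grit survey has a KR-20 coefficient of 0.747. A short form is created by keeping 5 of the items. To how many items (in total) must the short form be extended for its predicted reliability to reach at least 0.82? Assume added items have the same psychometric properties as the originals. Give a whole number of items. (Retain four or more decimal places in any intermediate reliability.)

First, r for the 5-item form: n = 5/10 = 0.5000, so r_5 = 0.5000·0.747/(1 + (0.5000 − 1)·0.747) = 0.5962
Then solve for n' with r_old = 0.5962, r_target = 0.82: n' = 0.82(1 − 0.5962)/[0.5962(1 − 0.82)] = 3.0854
Total items = 3.0854 × 5 = 15.43, rounded up to 16.

16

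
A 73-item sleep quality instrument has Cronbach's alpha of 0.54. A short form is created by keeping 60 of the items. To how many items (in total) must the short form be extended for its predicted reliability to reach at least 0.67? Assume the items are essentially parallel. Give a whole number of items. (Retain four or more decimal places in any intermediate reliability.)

First, r for the 60-item form: n = 60/73 = 0.8219, so r_60 = 0.8219·0.54/(1 + (0.8219 − 1)·0.54) = 0.4911
Then solve for n' with r_old = 0.4911, r_target = 0.67: n' = 0.67(1 − 0.4911)/[0.4911(1 − 0.67)] = 2.1039
Total items = 2.1039 × 60 = 126.23, rounded up to 127.

127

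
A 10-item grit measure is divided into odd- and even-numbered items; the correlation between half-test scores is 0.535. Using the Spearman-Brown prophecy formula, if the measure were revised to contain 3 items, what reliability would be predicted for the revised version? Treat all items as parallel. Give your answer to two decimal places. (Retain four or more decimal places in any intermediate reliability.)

0.41

Full-test reliability from the split-half r: r_full = 2(0.535)/(1 + 0.535) = 0.6971
Length factor from 10 to 3 items: n = 3/10 = 0.3000
r_new = n·r_full / (1 + (n − 1)·r_full) = 0.2091 / 0.5120 ≈ 0.4084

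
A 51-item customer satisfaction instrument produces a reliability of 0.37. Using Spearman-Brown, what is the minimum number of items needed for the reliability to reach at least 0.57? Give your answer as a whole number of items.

116

n = 0.57(1 − 0.37) / [0.37(1 − 0.57)]
  = 0.3591 / 0.1591 = 2.2571
2.2571 × 51 = 115.11 → 116 items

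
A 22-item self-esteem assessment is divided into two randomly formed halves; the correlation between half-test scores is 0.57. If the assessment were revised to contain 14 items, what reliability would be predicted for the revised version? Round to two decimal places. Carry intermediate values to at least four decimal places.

First correct the split-half correlation to full-test reliability: r_full = 2 × 0.57 / (1 + 0.57) ≈ 0.7261
Then adjust to 14 items: n = 14/22 = 0.6364
r_new = n·r_full / (1 + (n − 1)·r_full) = 0.4621 / 0.7360 ≈ 0.6279

0.63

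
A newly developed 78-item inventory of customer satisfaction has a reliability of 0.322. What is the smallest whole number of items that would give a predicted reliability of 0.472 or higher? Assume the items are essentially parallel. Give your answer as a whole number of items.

147

n = 0.472 × (1 − 0.322) / [ 0.322 × (1 − 0.472) ]
n = 0.320016 / 0.170016 ≈ 1.8823
1.8823 × 78 = 146.82 → 147 items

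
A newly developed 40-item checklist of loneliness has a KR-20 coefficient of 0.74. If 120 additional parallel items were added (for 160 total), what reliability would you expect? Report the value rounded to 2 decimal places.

0.92

Length ratio n = 160/40 = 4
Apply the Spearman-Brown prophecy formula, r' = nr / [1 + (n − 1)r]:
r_new = 4·0.74 / [1 + (4 − 1)·0.74]
     = 2.9600 / 3.2200 = 0.9193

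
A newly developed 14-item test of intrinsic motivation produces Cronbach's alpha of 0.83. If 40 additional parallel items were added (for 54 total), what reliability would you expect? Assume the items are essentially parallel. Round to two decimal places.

n = 54/14 = 3.8571
r_new = 3.8571·0.83 / [1 + (3.8571 − 1)·0.83]
     = 3.2014 / 3.3714 = 0.9496

0.95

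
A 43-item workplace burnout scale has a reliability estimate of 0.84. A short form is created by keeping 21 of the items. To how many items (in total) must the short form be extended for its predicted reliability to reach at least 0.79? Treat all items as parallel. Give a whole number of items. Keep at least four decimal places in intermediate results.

First, r for the 21-item form: n = 21/43 = 0.4884, so r_21 = 0.4884·0.84/(1 + (0.4884 − 1)·0.84) = 0.7194
Then solve for n' with r_old = 0.7194, r_target = 0.79: n' = 0.79(1 − 0.7194)/[0.7194(1 − 0.79)] = 1.4673
Total items = 1.4673 × 21 = 30.81, rounded up to 31.

31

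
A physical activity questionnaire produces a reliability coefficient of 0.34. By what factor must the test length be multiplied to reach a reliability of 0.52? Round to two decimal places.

2.10

n = [0.52 × 0.66] / [0.34 × 0.48]
n = 0.3432 / 0.1632 ≈ 2.1029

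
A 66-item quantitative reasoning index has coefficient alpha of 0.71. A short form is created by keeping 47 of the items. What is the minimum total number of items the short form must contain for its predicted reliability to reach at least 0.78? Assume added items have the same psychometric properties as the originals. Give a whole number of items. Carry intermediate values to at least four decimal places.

Short-form reliability: n = 47/66 = 0.7121; r_47 = n·r/(1+(n−1)r) ≈ 0.6355
Then solve for n' with r_old = 0.6355, r_target = 0.78: n' = 0.78(1 − 0.6355)/[0.6355(1 − 0.78)] = 2.0335
Items = 2.0335 × 47 ≈ 95.57 → 96

96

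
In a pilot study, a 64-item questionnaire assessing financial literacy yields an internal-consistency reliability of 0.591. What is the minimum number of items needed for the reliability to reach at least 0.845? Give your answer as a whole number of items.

Invert Spearman-Brown to solve for n:
n = r_target (1 − r_old) / [ r_old (1 − r_target) ]
n = 0.845 × (1 − 0.591) / [ 0.591 × (1 − 0.845) ]
  = 0.345605 / 0.091605 = 3.7728
3.7728 × 64 = 241.46 → 242 items

242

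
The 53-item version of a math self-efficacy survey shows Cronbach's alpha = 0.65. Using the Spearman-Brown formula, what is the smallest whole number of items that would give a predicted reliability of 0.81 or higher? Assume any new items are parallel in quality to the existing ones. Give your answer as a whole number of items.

Invert Spearman-Brown to solve for n:
n = r*(1 − r) / [ r (1 − r*) ]
n = 0.81(1 − 0.65) / [0.65(1 − 0.81)]
  = 0.2835 / 0.1235 = 2.2955
So the test needs 2.2955 × 53 ≈ 121.66 items; rounding up, 122.

122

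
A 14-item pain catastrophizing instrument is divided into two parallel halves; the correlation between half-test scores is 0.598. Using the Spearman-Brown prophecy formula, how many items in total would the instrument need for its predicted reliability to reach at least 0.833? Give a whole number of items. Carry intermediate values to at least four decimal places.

Corrected full-test reliability: r_full = 2 × 0.598 / (1 + 0.598) ≈ 0.7484
Solve Spearman-Brown for n: n = 0.833(1 − 0.7484) / [0.7484(1 − 0.833)] = 1.6769
Items = 1.6769 × 14 ≈ 23.48 → 24

24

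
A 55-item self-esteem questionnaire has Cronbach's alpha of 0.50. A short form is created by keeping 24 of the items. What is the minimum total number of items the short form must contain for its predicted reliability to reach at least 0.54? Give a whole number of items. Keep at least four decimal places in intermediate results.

First, r for the 24-item form: n = 24/55 = 0.4364, so r_24 = 0.4364·0.50/(1 + (0.4364 − 1)·0.50) = 0.3038
Then solve for n' with r_old = 0.3038, r_target = 0.54: n' = 0.54(1 − 0.3038)/[0.3038(1 − 0.54)] = 2.6902
Items = 2.6902 × 24 ≈ 64.56 → 65

65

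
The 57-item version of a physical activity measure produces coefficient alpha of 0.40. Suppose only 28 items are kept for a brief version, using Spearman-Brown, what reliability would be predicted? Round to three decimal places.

0.247

n = 28/57 = 0.4912
r_new = 0.4912·0.40 / [1 + (0.4912 − 1)·0.40]
     = 0.1965 / 0.7965 = 0.2467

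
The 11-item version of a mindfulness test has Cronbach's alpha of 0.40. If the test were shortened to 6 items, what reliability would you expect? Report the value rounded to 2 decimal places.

0.27

Length ratio n = 6/11 = 0.5455
Spearman-Brown: r_new = n·r / (1 + (n − 1)·r)
r_new = (0.5455 × 0.40) / (1 + (0.5455 − 1) × 0.40)
r_new = 0.2182 / 0.8182 ≈ 0.2667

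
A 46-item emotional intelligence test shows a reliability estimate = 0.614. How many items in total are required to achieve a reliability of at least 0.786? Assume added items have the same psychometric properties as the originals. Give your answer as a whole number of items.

Invert Spearman-Brown to solve for n:
n = r*(1 − r) / [ r (1 − r*) ]
n = [0.786 × 0.386] / [0.614 × 0.214]
n = 0.303396 / 0.131396 ≈ 2.3090
2.3090 × 46 = 106.21 → 107 items

107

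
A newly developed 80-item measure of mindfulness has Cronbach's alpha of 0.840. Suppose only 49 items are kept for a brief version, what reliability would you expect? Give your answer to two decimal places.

0.76

Length ratio n = 49/80 = 0.6125
r_new = (0.6125 × 0.840) / (1 + (0.6125 − 1) × 0.840)
     = 0.5145 / 0.6745 = 0.7628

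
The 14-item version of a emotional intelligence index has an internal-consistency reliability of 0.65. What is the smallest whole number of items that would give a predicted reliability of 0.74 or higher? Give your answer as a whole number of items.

22

Spearman-Brown solved for the length factor n:
n = r_target (1 − r_old) / [ r_old (1 − r_target) ]
n = 0.74(1 − 0.65) / [0.65(1 − 0.74)]
  = 0.2590 / 0.1690 = 1.5325
1.5325 × 14 = 21.45 → 22 items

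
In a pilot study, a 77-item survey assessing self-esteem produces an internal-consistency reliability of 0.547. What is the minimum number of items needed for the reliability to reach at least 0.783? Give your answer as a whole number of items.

231

Rearranging the Spearman-Brown formula for n,
n = r*(1 − r) / [ r (1 − r*) ]
n = [0.783 × 0.453] / [0.547 × 0.217]
  = 0.354699 / 0.118699 = 2.9882
So the test needs 2.9882 × 77 ≈ 230.09 items; rounding up, 231.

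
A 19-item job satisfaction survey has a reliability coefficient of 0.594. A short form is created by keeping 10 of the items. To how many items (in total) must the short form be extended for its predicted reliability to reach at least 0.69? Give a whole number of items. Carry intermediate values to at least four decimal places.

Short-form reliability: n = 10/19 = 0.5263; r_10 = n·r/(1+(n−1)r) ≈ 0.4350
Then solve for n' with r_old = 0.4350, r_target = 0.69: n' = 0.69(1 − 0.4350)/[0.4350(1 − 0.69)] = 2.8910
Total items = 2.8910 × 10 = 28.91, rounded up to 29.

29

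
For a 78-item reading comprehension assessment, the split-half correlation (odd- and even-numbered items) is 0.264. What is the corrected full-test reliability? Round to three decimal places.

0.418

Each half is half the length of the full test, so the full test is n = 2 times a half.
r_full = 2(0.264) / (1 + 0.264)
       = 0.5280 / 1.2640 = 0.4177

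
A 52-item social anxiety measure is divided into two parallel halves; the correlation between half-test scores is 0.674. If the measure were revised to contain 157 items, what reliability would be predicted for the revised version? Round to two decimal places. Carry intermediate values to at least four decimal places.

Spearman-Brown correction (n = 2): r_full = 2·0.674/(1 + 0.674) = 0.8053
Then adjust to 157 items: n = 157/52 = 3.0192
r_new = n·r_full / (1 + (n − 1)·r_full) = 2.4314 / 2.6261 ≈ 0.9259

0.93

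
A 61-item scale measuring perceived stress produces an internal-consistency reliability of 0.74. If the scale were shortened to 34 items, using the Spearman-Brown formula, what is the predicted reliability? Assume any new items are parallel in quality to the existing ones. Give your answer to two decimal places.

The new length is 34/61 = 0.5574 times the old.
Apply the Spearman-Brown prophecy formula, r' = nr / [1 + (n − 1)r]:
r_new = (0.5574 × 0.74) / (1 + (0.5574 − 1) × 0.74)
     = 0.4125 / 0.6725 = 0.6134

0.61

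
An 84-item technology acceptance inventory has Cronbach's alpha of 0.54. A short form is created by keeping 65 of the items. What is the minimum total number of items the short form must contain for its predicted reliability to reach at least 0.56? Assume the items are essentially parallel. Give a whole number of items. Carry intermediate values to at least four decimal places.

Short-form reliability: n = 65/84 = 0.7738; r_65 = n·r/(1+(n−1)r) ≈ 0.4760
Length factor from the short form to reach 0.56: n' = 0.56(1 − 0.4760) / [0.4760(1 − 0.56)] ≈ 1.4011
Total items = 1.4011 × 65 = 91.07, rounded up to 92.

92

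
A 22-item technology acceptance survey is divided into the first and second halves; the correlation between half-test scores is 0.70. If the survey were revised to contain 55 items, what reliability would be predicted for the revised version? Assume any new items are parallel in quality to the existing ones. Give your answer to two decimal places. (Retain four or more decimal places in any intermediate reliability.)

0.92

First correct the split-half correlation to full-test reliability: r_full = 2 × 0.70 / (1 + 0.70) ≈ 0.8235
Length factor from 22 to 55 items: n = 55/22 = 2.5000
r_new = n·r_full / (1 + (n − 1)·r_full) = 2.0587 / 2.2352 ≈ 0.9210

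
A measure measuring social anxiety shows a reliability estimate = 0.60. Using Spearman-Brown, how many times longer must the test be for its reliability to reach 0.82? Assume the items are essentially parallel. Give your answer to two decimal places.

3.04

Rearranging the Spearman-Brown formula for n,
n = r*(1 − r) / [ r (1 − r*) ]
n = 0.82 × (1 − 0.60) / [ 0.60 × (1 − 0.82) ]
n = 0.3280 / 0.1080 ≈ 3.0370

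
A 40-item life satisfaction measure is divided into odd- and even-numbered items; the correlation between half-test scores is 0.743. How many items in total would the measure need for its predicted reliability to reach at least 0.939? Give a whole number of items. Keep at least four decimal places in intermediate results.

107

Corrected full-test reliability: r_full = 2 × 0.743 / (1 + 0.743) ≈ 0.8526
n = r_tgt(1 − r_full) / [r_full(1 − r_tgt)] = 0.939 × 0.1474 / (0.8526 × 0.061) ≈ 2.6613
Items = 2.6613 × 40 ≈ 106.45 → 107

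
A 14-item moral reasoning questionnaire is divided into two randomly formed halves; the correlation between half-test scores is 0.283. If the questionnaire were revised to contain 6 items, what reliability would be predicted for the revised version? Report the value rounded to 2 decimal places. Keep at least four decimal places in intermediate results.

0.25

Spearman-Brown correction (n = 2): r_full = 2·0.283/(1 + 0.283) = 0.4412
Length factor from 14 to 6 items: n = 6/14 = 0.4286
r_new = n·r_full / (1 + (n − 1)·r_full) = 0.1891 / 0.7479 ≈ 0.2528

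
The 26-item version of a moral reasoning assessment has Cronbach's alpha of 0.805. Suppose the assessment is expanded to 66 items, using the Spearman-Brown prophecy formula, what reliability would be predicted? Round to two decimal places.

The new length is 66/26 = 2.5385 times the old.
r_new = 2.5385·0.805 / [1 + (2.5385 − 1)·0.805]
r_new = 2.0435 / 2.2385 ≈ 0.9129

0.91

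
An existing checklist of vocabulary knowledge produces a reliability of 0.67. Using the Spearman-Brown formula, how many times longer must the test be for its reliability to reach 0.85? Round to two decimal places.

2.79

n = 0.85(1 − 0.67) / [0.67(1 − 0.85)]
  = 0.2805 / 0.1005 = 2.7910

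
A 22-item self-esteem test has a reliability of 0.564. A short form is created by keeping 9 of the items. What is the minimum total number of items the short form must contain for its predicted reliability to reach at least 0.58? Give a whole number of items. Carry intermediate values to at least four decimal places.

First, r for the 9-item form: n = 9/22 = 0.4091, so r_9 = 0.4091·0.564/(1 + (0.4091 − 1)·0.564) = 0.3461
Length factor from the short form to reach 0.58: n' = 0.58(1 − 0.3461) / [0.3461(1 − 0.58)] ≈ 2.6091
Total items = 2.6091 × 9 = 23.48, rounded up to 24.

24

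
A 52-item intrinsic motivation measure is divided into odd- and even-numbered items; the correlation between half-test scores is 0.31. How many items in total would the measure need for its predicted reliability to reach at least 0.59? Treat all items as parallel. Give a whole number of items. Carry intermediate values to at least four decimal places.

84

r_full = 2(0.31)/(1 + 0.31) = 0.4733
Solve Spearman-Brown for n: n = 0.59(1 − 0.4733) / [0.4733(1 − 0.59)] = 1.6014
Items = 1.6014 × 52 ≈ 83.27 → 84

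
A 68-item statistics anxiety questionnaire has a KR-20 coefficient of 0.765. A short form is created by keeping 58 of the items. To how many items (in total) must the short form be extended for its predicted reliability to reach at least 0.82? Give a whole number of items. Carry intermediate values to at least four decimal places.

96

Short-form reliability: n = 58/68 = 0.8529; r_58 = n·r/(1+(n−1)r) ≈ 0.7352
Then solve for n' with r_old = 0.7352, r_target = 0.82: n' = 0.82(1 − 0.7352)/[0.7352(1 − 0.82)] = 1.6408
Total items = 1.6408 × 58 = 95.17, rounded up to 96.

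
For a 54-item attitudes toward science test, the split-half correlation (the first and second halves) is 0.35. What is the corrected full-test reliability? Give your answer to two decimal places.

Apply the Spearman-Brown correction with n = 2:
r_full = 2r_hh / (1 + r_hh) = 2 × 0.35 / (1 + 0.35)
       = 0.7000 / 1.3500 = 0.5185

0.52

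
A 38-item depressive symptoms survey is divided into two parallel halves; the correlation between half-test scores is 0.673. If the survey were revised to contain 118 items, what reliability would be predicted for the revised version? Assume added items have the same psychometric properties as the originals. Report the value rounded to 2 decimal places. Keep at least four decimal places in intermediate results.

0.93

Spearman-Brown correction (n = 2): r_full = 2·0.673/(1 + 0.673) = 0.8045
Then adjust to 118 items: n = 118/38 = 3.1053
r_new = n·r_full / (1 + (n − 1)·r_full) = 2.4982 / 2.6937 ≈ 0.9274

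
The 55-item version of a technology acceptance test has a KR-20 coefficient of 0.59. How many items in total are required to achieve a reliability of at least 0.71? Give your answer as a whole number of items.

Spearman-Brown solved for the length factor n:
n = r*(1 − r) / [ r (1 − r*) ]
n = [0.71 × 0.41] / [0.59 × 0.29]
  = 0.2911 / 0.1711 = 1.7013
1.7013 × 55 = 93.57 → 94 items

94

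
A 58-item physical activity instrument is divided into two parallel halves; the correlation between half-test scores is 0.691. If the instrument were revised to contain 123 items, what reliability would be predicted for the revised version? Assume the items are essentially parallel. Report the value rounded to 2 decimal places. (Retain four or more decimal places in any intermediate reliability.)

Spearman-Brown correction (n = 2): r_full = 2·0.691/(1 + 0.691) = 0.8173
Length factor from 58 to 123 items: n = 123/58 = 2.1207
r_new = n·r_full / (1 + (n − 1)·r_full) = 1.7332 / 1.9159 ≈ 0.9046

0.90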